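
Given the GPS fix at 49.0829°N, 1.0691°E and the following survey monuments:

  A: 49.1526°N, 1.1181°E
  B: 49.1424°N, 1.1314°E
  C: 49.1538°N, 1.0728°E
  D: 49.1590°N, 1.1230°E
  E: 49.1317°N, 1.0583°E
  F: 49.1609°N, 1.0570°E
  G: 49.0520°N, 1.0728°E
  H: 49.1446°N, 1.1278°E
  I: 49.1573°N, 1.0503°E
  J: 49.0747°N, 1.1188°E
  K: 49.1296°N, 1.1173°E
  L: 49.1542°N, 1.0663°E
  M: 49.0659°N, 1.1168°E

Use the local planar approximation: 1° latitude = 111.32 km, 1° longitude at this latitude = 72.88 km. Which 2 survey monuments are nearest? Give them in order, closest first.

G, J

Distances from 49.0829°N, 1.0691°E:
A: 8.5414 km
B: 8.0304 km
C: 7.8972 km
D: 9.3379 km
E: 5.4891 km
F: 8.7276 km
G: 3.4503 km
H: 8.0918 km
I: 8.3948 km
J: 3.7354 km
K: 6.2742 km
L: 7.9397 km
M: 3.9581 km
Sorted: G (3.4503 km) < J (3.7354 km) < M (3.9581 km) < E (5.4891 km) < …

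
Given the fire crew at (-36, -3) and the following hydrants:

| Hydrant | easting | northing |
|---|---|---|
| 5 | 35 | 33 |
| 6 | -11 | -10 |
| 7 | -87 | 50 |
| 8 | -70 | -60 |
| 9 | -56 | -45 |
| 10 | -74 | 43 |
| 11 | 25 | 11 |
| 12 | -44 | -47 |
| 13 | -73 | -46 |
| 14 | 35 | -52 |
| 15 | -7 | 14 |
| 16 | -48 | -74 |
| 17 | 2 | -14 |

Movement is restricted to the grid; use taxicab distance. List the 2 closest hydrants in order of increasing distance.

6, 15

Distances from (-36, -3):
5: |71| + |36| = 71 + 36 = 107
6: |25| + |-7| = 25 + 7 = 32
7: |-51| + |53| = 51 + 53 = 104
8: |-34| + |-57| = 34 + 57 = 91
9: |-20| + |-42| = 20 + 42 = 62
10: |-38| + |46| = 38 + 46 = 84
11: |61| + |14| = 61 + 14 = 75
12: |-8| + |-44| = 8 + 44 = 52
13: |-37| + |-43| = 37 + 43 = 80
14: |71| + |-49| = 71 + 49 = 120
15: |29| + |17| = 29 + 17 = 46
16: |-12| + |-71| = 12 + 71 = 83
17: |38| + |-11| = 38 + 11 = 49
Sorted: 6 (32) < 15 (46) < 17 (49) < 12 (52) < …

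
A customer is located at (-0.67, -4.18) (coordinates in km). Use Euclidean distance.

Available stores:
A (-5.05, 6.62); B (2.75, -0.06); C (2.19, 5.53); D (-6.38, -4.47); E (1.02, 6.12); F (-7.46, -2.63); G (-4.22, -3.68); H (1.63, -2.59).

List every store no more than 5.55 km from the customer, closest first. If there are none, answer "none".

Distances from (-0.67, -4.18):
A: 11.65 km
B: 5.35 km
C: 10.12 km
D: 5.72 km
E: 10.44 km
F: 6.96 km
G: 3.59 km
H: 2.80 km
Threshold 5.55 km: H (2.80 km), G (3.59 km), B (5.35 km) are within range.

H, G, B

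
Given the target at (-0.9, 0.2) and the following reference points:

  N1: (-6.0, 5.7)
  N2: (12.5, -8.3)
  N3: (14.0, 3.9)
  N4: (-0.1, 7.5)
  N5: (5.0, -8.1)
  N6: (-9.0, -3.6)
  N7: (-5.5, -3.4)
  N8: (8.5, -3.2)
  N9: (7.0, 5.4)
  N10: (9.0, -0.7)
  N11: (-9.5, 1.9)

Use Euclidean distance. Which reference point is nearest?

N7

Distances from (-0.9, 0.2):
N1: √((-5.1)² + (5.5)²) = √(26.010 + 30.250) = 7.5
N2: √((13.4)² + (-8.5)²) = √(179.560 + 72.250) = 15.9
N3: √((14.9)² + (3.7)²) = √(222.010 + 13.690) = 15.4
N4: √((0.8)² + (7.3)²) = √(0.640 + 53.290) = 7.3
N5: √((5.9)² + (-8.3)²) = √(34.810 + 68.890) = 10.2
N6: √((-8.1)² + (-3.8)²) = √(65.610 + 14.440) = 8.9
N7: √((-4.6)² + (-3.6)²) = √(21.160 + 12.960) = 5.8
N8: √((9.4)² + (-3.4)²) = √(88.360 + 11.560) = 10.0
N9: √((7.9)² + (5.2)²) = √(62.410 + 27.040) = 9.5
N10: √((9.9)² + (-0.9)²) = √(98.010 + 0.810) = 9.9
N11: √((-8.6)² + (1.7)²) = √(73.960 + 2.890) = 8.8
Minimum: N7 at 5.8.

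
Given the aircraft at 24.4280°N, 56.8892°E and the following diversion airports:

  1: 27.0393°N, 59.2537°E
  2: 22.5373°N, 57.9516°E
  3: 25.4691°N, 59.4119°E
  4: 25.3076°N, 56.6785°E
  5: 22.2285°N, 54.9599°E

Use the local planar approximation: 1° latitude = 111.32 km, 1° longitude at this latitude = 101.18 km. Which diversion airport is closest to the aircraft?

4

Distances from 24.4280°N, 56.8892°E:
1: 376.4790 km
2: 236.3338 km
3: 280.3259 km
4: 100.2110 km
5: 313.1395 km
Minimum: 4 at 100.2110 km.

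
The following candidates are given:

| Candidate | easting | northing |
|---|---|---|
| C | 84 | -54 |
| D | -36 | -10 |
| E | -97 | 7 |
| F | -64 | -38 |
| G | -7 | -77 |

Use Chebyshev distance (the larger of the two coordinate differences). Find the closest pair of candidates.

Pairwise distances:
C–D: max(|-120|, |44|) = 120
C–E: max(|-181|, |61|) = 181
C–F: max(|-148|, |16|) = 148
C–G: max(|-91|, |-23|) = 91
D–E: max(|-61|, |17|) = 61
D–F: max(|-28|, |-28|) = 28
D–G: max(|29|, |-67|) = 67
E–F: max(|33|, |-45|) = 45
E–G: max(|90|, |-84|) = 90
F–G: max(|57|, |-39|) = 57
Closest pair: D–F at 28.

D and F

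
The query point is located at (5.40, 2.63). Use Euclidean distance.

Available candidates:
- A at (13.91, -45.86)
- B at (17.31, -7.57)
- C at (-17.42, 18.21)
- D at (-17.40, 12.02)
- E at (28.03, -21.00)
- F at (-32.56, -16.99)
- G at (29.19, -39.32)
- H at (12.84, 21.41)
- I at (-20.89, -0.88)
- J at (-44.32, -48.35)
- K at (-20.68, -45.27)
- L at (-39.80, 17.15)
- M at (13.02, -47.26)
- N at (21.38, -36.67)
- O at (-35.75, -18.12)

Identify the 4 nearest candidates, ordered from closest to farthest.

B, H, D, I

Distances from (5.40, 2.63):
A: 49.23
B: 15.68
C: 27.63
D: 24.66
E: 32.72
F: 42.73
G: 48.23
H: 20.20
I: 26.52
J: 71.21
K: 54.54
L: 47.47
M: 50.47
N: 42.42
O: 46.09
Sorted: B (15.68) < H (20.20) < D (24.66) < I (26.52) < C (27.63) < E (32.72) < …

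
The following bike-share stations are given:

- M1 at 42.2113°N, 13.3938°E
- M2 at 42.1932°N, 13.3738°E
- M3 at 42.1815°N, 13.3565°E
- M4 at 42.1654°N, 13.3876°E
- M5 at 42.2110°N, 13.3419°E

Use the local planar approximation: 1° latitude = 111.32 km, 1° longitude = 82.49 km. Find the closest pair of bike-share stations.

M2 and M3

Pairwise distances:
M1–M2: √((-0.0181·111.32)² + (-0.0200·82.49)²) = √(4.059790 + 2.721840) = 2.6042 km
M1–M3: √((-0.0298·111.32)² + (-0.0373·82.49)²) = √(11.004718 + 9.467172) = 4.5246 km
M1–M4: √((-0.0459·111.32)² + (-0.0062·82.49)²) = √(26.107890 + 0.261569) = 5.1351 km
M1–M5: √((-0.0003·111.32)² + (-0.0519·82.49)²) = √(0.001115 + 18.328939) = 4.2814 km
M2–M3: √((-0.0117·111.32)² + (-0.0173·82.49)²) = √(1.696360 + 2.036549) = 1.9321 km
M2–M4: √((-0.0278·111.32)² + (0.0138·82.49)²) = √(9.577143 + 1.295868) = 3.2974 km
M2–M5: √((0.0178·111.32)² + (-0.0319·82.49)²) = √(3.926326 + 6.924429) = 3.2940 km
M3–M4: √((-0.0161·111.32)² + (0.0311·82.49)²) = √(3.212167 + 6.581477) = 3.1295 km
M3–M5: √((0.0295·111.32)² + (-0.0146·82.49)²) = √(10.784262 + 1.450469) = 3.4978 km
M4–M5: √((0.0456·111.32)² + (-0.0457·82.49)²) = √(25.767725 + 14.211339) = 6.3229 km
Closest pair: M2–M3 at 1.9321 km.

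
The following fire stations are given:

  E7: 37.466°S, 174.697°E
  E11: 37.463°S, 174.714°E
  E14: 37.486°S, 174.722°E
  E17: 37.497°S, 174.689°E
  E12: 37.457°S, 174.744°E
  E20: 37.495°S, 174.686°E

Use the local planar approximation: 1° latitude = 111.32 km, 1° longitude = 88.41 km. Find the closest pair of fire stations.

Pairwise distances:
E7–E11: 1.540 km
E7–E14: 3.137 km
E7–E17: 3.523 km
E7–E12: 4.274 km
E7–E20: 3.372 km
E11–E14: 2.656 km
E11–E17: 4.383 km
E11–E12: 2.735 km
E11–E20: 4.338 km
E14–E17: 3.164 km
E14–E12: 3.769 km
E14–E20: 3.337 km
E17–E12: 6.593 km
E17–E20: 0.346 km
E12–E20: 6.647 km
Closest pair: E17–E20 at 0.346 km.

E17 and E20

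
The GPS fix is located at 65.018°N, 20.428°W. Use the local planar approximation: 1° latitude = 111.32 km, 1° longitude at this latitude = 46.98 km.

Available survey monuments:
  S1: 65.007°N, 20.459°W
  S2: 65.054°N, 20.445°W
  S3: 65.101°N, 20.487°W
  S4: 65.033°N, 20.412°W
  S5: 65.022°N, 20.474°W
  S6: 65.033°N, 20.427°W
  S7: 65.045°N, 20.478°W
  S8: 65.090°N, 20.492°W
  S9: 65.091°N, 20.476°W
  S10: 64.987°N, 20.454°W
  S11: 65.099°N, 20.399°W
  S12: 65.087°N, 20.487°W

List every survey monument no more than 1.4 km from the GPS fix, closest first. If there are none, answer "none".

none

Distances from 65.018°N, 20.428°W:
S1: √((-0.011·111.32)² + (-0.031·46.98)²) = √(1.49945 + 2.12104) = 1.903 km
S2: √((0.036·111.32)² + (-0.017·46.98)²) = √(16.06022 + 0.63786) = 4.086 km
S3: √((0.083·111.32)² + (-0.059·46.98)²) = √(85.36947 + 7.68299) = 9.646 km
S4: √((0.015·111.32)² + (0.016·46.98)²) = √(2.78823 + 0.56502) = 1.831 km
S5: √((0.004·111.32)² + (-0.046·46.98)²) = √(0.19827 + 4.67027) = 2.206 km
S6: √((0.015·111.32)² + (0.001·46.98)²) = √(2.78823 + 0.00221) = 1.670 km
S7: √((0.027·111.32)² + (-0.050·46.98)²) = √(9.03387 + 5.51780) = 3.815 km
S8: √((0.072·111.32)² + (-0.064·46.98)²) = √(64.24087 + 9.04037) = 8.560 km
S9: √((0.073·111.32)² + (-0.048·46.98)²) = √(66.03773 + 5.08521) = 8.433 km
S10: √((-0.031·111.32)² + (-0.026·46.98)²) = √(11.90885 + 1.49201) = 3.661 km
S11: √((0.081·111.32)² + (0.029·46.98)²) = √(81.30485 + 1.85619) = 9.119 km
S12: √((0.069·111.32)² + (-0.059·46.98)²) = √(58.99899 + 7.68299) = 8.166 km
Threshold 1.4 km: none within range.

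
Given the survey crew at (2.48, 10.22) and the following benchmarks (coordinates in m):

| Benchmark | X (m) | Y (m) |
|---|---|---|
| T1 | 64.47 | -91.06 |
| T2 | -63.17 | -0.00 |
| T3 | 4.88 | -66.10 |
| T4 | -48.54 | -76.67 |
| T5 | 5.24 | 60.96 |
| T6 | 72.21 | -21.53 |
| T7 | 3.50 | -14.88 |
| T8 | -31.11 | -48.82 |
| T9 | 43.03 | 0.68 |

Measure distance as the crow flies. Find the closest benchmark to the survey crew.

T7

Distances from (2.48, 10.22):
T1: √((61.99)² + (-101.28)²) = √(3842.7601 + 10257.6384) = 118.75 m
T2: √((-65.65)² + (-10.22)²) = √(4309.9225 + 104.4484) = 66.44 m
T3: √((2.40)² + (-76.32)²) = √(5.7600 + 5824.7424) = 76.36 m
T4: √((-51.02)² + (-86.89)²) = √(2603.0404 + 7549.8721) = 100.76 m
T5: √((2.76)² + (50.74)²) = √(7.6176 + 2574.5476) = 50.82 m
T6: √((69.73)² + (-31.75)²) = √(4862.2729 + 1008.0625) = 76.62 m
T7: √((1.02)² + (-25.10)²) = √(1.0404 + 630.0100) = 25.12 m
T8: √((-33.59)² + (-59.04)²) = √(1128.2881 + 3485.7216) = 67.93 m
T9: √((40.55)² + (-9.54)²) = √(1644.3025 + 91.0116) = 41.66 m
Minimum: T7 at 25.12 m.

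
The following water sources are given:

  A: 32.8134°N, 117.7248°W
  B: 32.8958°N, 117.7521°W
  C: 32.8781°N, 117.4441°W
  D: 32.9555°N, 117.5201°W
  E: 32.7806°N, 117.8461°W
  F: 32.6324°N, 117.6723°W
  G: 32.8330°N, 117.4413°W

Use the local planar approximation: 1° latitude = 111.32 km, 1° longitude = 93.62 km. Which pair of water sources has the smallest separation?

Pairwise distances:
C–G: 5.0274 km
A–B: 9.5222 km
C–D: 11.1742 km
A–E: 11.9287 km
D–G: 15.5043 km
B–E: 15.5532 km
A–F: 20.7397 km
B–D: 22.7138 km
E–F: 23.1716 km
A–D: 24.8493 km
A–G: 26.6308 km
A–C: 27.2483 km
B–C: 28.9022 km
B–G: 29.9251 km
B–F: 30.2585 km
F–G: 31.0863 km
C–F: 34.7062 km
D–E: 36.2016 km
E–G: 38.3437 km
D–F: 38.6871 km
C–E: 39.1690 km
Closest pair: C–G at 5.0274 km.

C and G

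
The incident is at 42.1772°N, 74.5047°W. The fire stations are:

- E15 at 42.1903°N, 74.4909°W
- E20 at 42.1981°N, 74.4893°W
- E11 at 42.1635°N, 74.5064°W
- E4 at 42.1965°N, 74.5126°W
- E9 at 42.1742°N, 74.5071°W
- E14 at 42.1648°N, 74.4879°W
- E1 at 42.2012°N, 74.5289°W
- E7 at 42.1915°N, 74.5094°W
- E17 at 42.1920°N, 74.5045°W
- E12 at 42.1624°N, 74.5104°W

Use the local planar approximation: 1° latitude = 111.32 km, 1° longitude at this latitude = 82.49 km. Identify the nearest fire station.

Distances from 42.1772°N, 74.5047°W:
E15: √((0.0131·111.32)² + (0.0138·82.49)²) = √(2.126616 + 1.295868) = 1.8500 km
E20: √((0.0209·111.32)² + (0.0154·82.49)²) = √(5.413012 + 1.613779) = 2.6508 km
E11: √((-0.0137·111.32)² + (-0.0017·82.49)²) = √(2.325881 + 0.019665) = 1.5315 km
E4: √((0.0193·111.32)² + (-0.0079·82.49)²) = √(4.615949 + 0.424675) = 2.2451 km
E9: √((-0.0030·111.32)² + (-0.0024·82.49)²) = √(0.111529 + 0.039194) = 0.3882 km
E14: √((-0.0124·111.32)² + (0.0168·82.49)²) = √(1.905416 + 1.920530) = 1.9560 km
E1: √((0.0240·111.32)² + (-0.0242·82.49)²) = √(7.137874 + 3.985046) = 3.3351 km
E7: √((0.0143·111.32)² + (-0.0047·82.49)²) = √(2.534069 + 0.150314) = 1.6384 km
E17: √((0.0148·111.32)² + (0.0002·82.49)²) = √(2.714375 + 0.000272) = 1.6476 km
E12: √((-0.0148·111.32)² + (-0.0057·82.49)²) = √(2.714375 + 0.221081) = 1.7133 km
Minimum: E9 at 0.3882 km.

E9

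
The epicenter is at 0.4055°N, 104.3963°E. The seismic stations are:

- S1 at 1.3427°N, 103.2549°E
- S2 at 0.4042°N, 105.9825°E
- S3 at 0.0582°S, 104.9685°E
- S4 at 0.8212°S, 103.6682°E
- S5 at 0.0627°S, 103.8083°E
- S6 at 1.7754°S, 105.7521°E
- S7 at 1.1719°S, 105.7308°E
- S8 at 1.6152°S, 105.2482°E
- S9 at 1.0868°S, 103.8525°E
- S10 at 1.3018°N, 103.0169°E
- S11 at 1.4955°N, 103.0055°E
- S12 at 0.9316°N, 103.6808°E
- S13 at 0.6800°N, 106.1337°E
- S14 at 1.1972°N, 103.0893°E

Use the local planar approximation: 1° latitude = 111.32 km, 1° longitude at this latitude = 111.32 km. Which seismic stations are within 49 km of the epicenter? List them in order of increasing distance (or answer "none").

none

Distances from 0.4055°N, 104.3963°E:
S1: √((0.9372·111.32)² + (-1.1414·111.32)²) = √(10884.561941 + 16144.408270) = 164.4049 km
S2: √((-0.0013·111.32)² + (1.5862·111.32)²) = √(0.020943 + 31179.007495) = 176.5758 km
S3: √((-0.4637·111.32)² + (0.5722·111.32)²) = √(2664.529833 + 4057.346537) = 81.9871 km
S4: √((-1.2267·111.32)² + (-0.7281·111.32)²) = √(18647.607775 + 6569.441618) = 158.7988 km
S5: √((-0.4682·111.32)² + (-0.5880·111.32)²) = √(2716.496902 + 4284.508882) = 83.6720 km
S6: √((-2.1809·111.32)² + (1.3558·111.32)²) = √(58941.054346 + 22779.157346) = 285.8675 km
S7: √((-1.5774·111.32)² + (1.3345·111.32)²) = √(30834.014216 + 22069.045577) = 230.0067 km
S8: √((-2.0207·111.32)² + (0.8519·111.32)²) = √(50599.948900 + 8993.394240) = 244.1175 km
S9: √((-1.4923·111.32)² + (-0.5438·111.32)²) = √(27596.796641 + 3664.585019) = 176.8089 km
S10: √((0.8963·111.32)² + (-1.3794·111.32)²) = √(9955.273324 + 23579.079060) = 183.1239 km
S11: √((1.0900·111.32)² + (-1.3908·111.32)²) = √(14723.104385 + 23970.426387) = 196.7067 km
S12: √((0.5261·111.32)² + (-0.7155·111.32)²) = √(3429.912168 + 6344.036478) = 98.8633 km
S13: √((0.2745·111.32)² + (1.7374·111.32)²) = √(933.751028 + 37406.409997) = 195.8064 km
S14: √((0.7917·111.32)² + (-1.3070·111.32)²) = √(7767.257180 + 21168.864863) = 170.1062 km
Threshold 49 km: none within range.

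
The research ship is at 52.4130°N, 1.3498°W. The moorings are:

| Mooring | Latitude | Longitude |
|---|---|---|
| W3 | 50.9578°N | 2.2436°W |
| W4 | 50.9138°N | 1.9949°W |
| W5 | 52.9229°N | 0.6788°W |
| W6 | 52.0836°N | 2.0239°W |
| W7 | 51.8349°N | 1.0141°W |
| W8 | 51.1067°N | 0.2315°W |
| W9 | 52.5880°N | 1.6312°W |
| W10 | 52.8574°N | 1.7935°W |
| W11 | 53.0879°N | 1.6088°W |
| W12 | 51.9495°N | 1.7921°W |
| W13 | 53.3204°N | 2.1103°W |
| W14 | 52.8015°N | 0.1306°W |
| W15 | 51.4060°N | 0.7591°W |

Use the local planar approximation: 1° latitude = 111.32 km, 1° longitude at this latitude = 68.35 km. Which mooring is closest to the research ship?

Distances from 52.4130°N, 1.3498°W:
W3: √((-1.4552·111.32)² + (-0.8938·68.35)²) = √(26241.687987 + 3732.138383) = 173.1295 km
W4: √((-1.4992·111.32)² + (-0.6451·68.35)²) = √(27852.587189 + 1944.156052) = 172.6173 km
W5: √((0.5099·111.32)² + (0.6710·68.35)²) = √(3221.932364 + 2103.401010) = 72.9749 km
W6: √((-0.3294·111.32)² + (-0.6741·68.35)²) = √(1344.601480 + 2122.881205) = 58.8853 km
W7: √((-0.5781·111.32)² + (0.3357·68.35)²) = √(4141.449157 + 526.477385) = 68.3222 km
W8: √((-1.3063·111.32)² + (1.1183·68.35)²) = √(21146.195793 + 5842.432286) = 164.2822 km
W9: √((0.1750·111.32)² + (-0.2814·68.35)²) = √(379.509361 + 369.934831) = 27.3760 km
W10: √((0.4444·111.32)² + (-0.4437·68.35)²) = √(2447.341056 + 919.720560) = 58.0264 km
W11: √((0.6749·111.32)² + (-0.2590·68.35)²) = √(5644.497066 + 313.383817) = 77.1873 km
W12: √((-0.4635·111.32)² + (-0.4423·68.35)²) = √(2662.231834 + 913.925756) = 59.8010 km
W13: √((0.9074·111.32)² + (-0.7605·68.35)²) = √(10203.377274 + 2701.938593) = 113.6016 km
W14: √((0.3885·111.32)² + (1.2192·68.35)²) = √(1870.373935 + 6944.275557) = 93.8864 km
W15: √((-1.0070·111.32)² + (0.5907·68.35)²) = √(12566.239609 + 1630.087734) = 119.1483 km
Minimum: W9 at 27.3760 km.

W9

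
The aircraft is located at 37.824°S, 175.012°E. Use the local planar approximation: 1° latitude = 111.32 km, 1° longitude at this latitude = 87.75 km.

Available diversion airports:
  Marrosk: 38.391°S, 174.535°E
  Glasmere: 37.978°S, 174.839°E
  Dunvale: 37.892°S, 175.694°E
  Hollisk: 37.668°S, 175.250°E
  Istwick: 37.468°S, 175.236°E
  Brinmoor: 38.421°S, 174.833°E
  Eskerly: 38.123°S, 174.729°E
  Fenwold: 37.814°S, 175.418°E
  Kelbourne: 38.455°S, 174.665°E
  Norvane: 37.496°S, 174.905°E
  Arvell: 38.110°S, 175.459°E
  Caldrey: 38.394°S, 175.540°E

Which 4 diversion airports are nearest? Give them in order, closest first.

Distances from 37.824°S, 175.012°E:
Marrosk: √((-0.567·111.32)² + (-0.477·87.75)²) = √(3983.93747 + 1751.98752) = 75.736 km
Glasmere: √((-0.154·111.32)² + (-0.173·87.75)²) = √(293.89205 + 230.45517) = 22.899 km
Dunvale: √((-0.068·111.32)² + (0.682·87.75)²) = √(57.30127 + 3581.48387) = 60.322 km
Hollisk: √((0.156·111.32)² + (0.238·87.75)²) = √(301.57518 + 436.16234) = 27.161 km
Istwick: √((0.356·111.32)² + (0.224·87.75)²) = √(1570.53056 + 386.35834) = 44.237 km
Brinmoor: √((-0.597·111.32)² + (-0.179·87.75)²) = √(4416.67108 + 246.71770) = 68.289 km
Eskerly: √((-0.299·111.32)² + (-0.283·87.75)²) = √(1107.86992 + 616.69031) = 41.528 km
Fenwold: √((0.010·111.32)² + (0.406·87.75)²) = √(1.23921 + 1269.24750) = 35.644 km
Kelbourne: √((-0.631·111.32)² + (-0.347·87.75)²) = √(4934.06781 + 927.15683) = 76.559 km
Norvane: √((0.328·111.32)² + (-0.107·87.75)²) = √(1333.19625 + 88.15802) = 37.701 km
Arvell: √((-0.286·111.32)² + (0.447·87.75)²) = √(1013.62768 + 1538.54179) = 50.519 km
Caldrey: √((-0.570·111.32)² + (0.528·87.75)²) = √(4026.20707 + 2146.65422) = 78.568 km
Sorted: Glasmere (22.899 km) < Hollisk (27.161 km) < Fenwold (35.644 km) < Norvane (37.701 km) < Eskerly (41.528 km) < Istwick (44.237 km) < …

Glasmere, Hollisk, Fenwold, Norvane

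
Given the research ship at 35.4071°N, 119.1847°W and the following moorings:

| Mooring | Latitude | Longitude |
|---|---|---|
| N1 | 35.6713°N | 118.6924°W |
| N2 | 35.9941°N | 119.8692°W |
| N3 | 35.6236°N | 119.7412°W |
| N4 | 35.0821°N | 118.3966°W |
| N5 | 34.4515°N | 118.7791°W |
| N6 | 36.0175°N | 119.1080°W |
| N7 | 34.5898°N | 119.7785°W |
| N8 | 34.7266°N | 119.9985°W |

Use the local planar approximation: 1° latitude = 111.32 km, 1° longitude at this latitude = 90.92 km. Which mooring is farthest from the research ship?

Distances from 35.4071°N, 119.1847°W:
N1: √((0.2642·111.32)² + (0.4923·90.92)²) = √(864.991863 + 2003.450080) = 53.5578 km
N2: √((0.5870·111.32)² + (-0.6845·90.92)²) = √(4269.948115 + 3873.162863) = 90.2392 km
N3: √((0.2165·111.32)² + (-0.5565·90.92)²) = √(580.847597 + 2560.054385) = 56.0438 km
N4: √((-0.3250·111.32)² + (0.7881·90.92)²) = √(1308.920041 + 5134.303168) = 80.2697 km
N5: √((-0.9556·111.32)² + (0.4056·90.92)²) = √(11316.149529 + 1359.924340) = 112.5881 km
N6: √((0.6104·111.32)² + (0.0767·90.92)²) = √(4617.165535 + 48.630595) = 68.3066 km
N7: √((-0.8173·111.32)² + (-0.5938·90.92)²) = √(8277.694482 + 2914.736105) = 105.7943 km
N8: √((-0.6805·111.32)² + (-0.8138·90.92)²) = √(5738.556401 + 5474.623095) = 105.8923 km
Maximum: N5 at 112.5881 km.

N5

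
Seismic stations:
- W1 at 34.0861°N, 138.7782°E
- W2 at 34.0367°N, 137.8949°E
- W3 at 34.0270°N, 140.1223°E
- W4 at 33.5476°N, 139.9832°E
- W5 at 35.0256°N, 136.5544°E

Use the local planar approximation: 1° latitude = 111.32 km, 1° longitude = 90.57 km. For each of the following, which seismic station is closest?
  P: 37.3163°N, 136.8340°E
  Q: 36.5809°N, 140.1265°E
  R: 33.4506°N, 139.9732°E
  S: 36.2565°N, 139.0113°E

P→W5; Q→W3; R→W4; S→W1

P at 37.3163°N, 136.8340°E:
  W1: √((-3.2302·111.32)² + (1.9442·90.57)²) = √(129301.993589 + 31006.347717) = 400.3852 km
  W2: √((-3.2796·111.32)² + (1.0609·90.57)²) = √(133287.109797 + 9232.464243) = 377.5176 km
  W3: √((-3.2893·111.32)² + (3.2883·90.57)²) = √(134076.716416 + 88697.545199) = 471.9897 km
  W4: √((-3.7687·111.32)² + (3.1492·90.57)²) = √(176006.833880 + 81352.184829) = 507.3056 km
  W5: √((-2.2907·111.32)² + (-0.2796·90.57)²) = √(65025.369241 + 641.273169) = 256.2550 km
  → nearest: W5 (256.2550 km)
Q at 36.5809°N, 140.1265°E:
  W1: √((-2.4948·111.32)² + (-1.3483·90.57)²) = √(77129.029381 + 14912.202911) = 303.3830 km
  W2: √((-2.5442·111.32)² + (-2.2316·90.57)²) = √(80213.763255 + 40850.882307) = 347.9435 km
  W3: √((-2.5539·111.32)² + (-0.0042·90.57)²) = √(80826.574153 + 0.144700) = 284.3004 km
  W4: √((-3.0333·111.32)² + (-0.1433·90.57)²) = √(114018.973174 + 168.446160) = 337.9163 km
  W5: √((-1.5553·111.32)² + (-3.5721·90.57)²) = √(29976.073111 + 104668.488389) = 366.9395 km
  → nearest: W3 (284.3004 km)
R at 33.4506°N, 139.9732°E:
  W1: √((0.6355·111.32)² + (-1.1950·90.57)²) = √(5004.693728 + 11713.981830) = 129.3007 km
  W2: √((0.5861·111.32)² + (-2.0783·90.57)²) = √(4256.864615 + 35431.146909) = 199.2185 km
  W3: √((0.5764·111.32)² + (0.1491·90.57)²) = √(4117.127719 + 182.357665) = 65.5705 km
  W4: √((0.0970·111.32)² + (0.0100·90.57)²) = √(116.597668 + 0.820292) = 10.8360 km
  W5: √((1.5750·111.32)² + (-3.4188·90.57)²) = √(30740.258241 + 95877.373005) = 355.8337 km
  → nearest: W4 (10.8360 km)
S at 36.2565°N, 139.0113°E:
  W1: √((-2.1704·111.32)² + (-0.2331·90.57)²) = √(58374.874089 + 445.710928) = 242.5296 km
  W2: √((-2.2198·111.32)² + (-1.1164·90.57)²) = √(61062.430877 + 10223.706918) = 266.9946 km
  W3: √((-2.2295·111.32)² + (1.1110·90.57)²) = √(61597.253561 + 10125.042465) = 267.8102 km
  W4: √((-2.7089·111.32)² + (0.9719·90.57)²) = √(90935.266041 + 7748.397632) = 314.1396 km
  W5: √((-1.2309·111.32)² + (-2.4569·90.57)²) = √(18775.518478 + 49515.788144) = 261.3261 km
  → nearest: W1 (242.5296 km)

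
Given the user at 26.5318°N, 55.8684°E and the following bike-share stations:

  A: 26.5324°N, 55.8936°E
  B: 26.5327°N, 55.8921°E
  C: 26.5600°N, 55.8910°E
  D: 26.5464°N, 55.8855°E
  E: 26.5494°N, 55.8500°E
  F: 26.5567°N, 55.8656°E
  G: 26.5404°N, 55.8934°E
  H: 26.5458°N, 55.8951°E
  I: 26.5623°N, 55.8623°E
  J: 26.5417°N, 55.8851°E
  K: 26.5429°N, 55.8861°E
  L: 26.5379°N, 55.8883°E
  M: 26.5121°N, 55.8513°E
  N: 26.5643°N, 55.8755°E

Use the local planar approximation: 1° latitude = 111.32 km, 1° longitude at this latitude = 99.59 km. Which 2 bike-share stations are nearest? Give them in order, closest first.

J, L

Distances from 26.5318°N, 55.8684°E:
A: √((0.0006·111.32)² + (0.0252·99.59)²) = √(0.004461 + 6.298433) = 2.5106 km
B: √((0.0009·111.32)² + (0.0237·99.59)²) = √(0.010038 + 5.570936) = 2.3624 km
C: √((0.0282·111.32)² + (0.0226·99.59)²) = √(9.854727 + 5.065804) = 3.8627 km
D: √((0.0146·111.32)² + (0.0171·99.59)²) = √(2.641509 + 2.900172) = 2.3541 km
E: √((0.0176·111.32)² + (-0.0184·99.59)²) = √(3.838590 + 3.357895) = 2.6826 km
F: √((0.0249·111.32)² + (-0.0028·99.59)²) = √(7.683252 + 0.077758) = 2.7859 km
G: √((0.0086·111.32)² + (0.0250·99.59)²) = √(0.916523 + 6.198855) = 2.6675 km
H: √((0.0140·111.32)² + (0.0267·99.59)²) = √(2.428860 + 7.070563) = 3.0821 km
I: √((0.0305·111.32)² + (-0.0061·99.59)²) = √(11.527790 + 0.369055) = 3.4492 km
J: √((0.0099·111.32)² + (0.0167·99.59)²) = √(1.214554 + 2.766078) = 1.9952 km
K: √((0.0111·111.32)² + (0.0177·99.59)²) = √(1.526836 + 3.107263) = 2.1527 km
L: √((0.0061·111.32)² + (0.0199·99.59)²) = √(0.461112 + 3.927694) = 2.0949 km
M: √((-0.0197·111.32)² + (-0.0171·99.59)²) = √(4.809267 + 2.900172) = 2.7766 km
N: √((0.0325·111.32)² + (0.0071·99.59)²) = √(13.089200 + 0.499975) = 3.6863 km
Sorted: J (1.9952 km) < L (2.0949 km) < K (2.1527 km) < D (2.3541 km) < …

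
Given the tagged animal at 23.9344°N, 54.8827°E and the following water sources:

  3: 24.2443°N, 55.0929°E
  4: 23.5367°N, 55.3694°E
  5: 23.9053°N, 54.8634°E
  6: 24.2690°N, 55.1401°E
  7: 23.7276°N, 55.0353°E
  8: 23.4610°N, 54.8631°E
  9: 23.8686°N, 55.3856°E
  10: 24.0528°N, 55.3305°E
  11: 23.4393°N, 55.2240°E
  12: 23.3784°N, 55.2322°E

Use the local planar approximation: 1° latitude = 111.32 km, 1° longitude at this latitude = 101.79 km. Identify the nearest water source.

5

Distances from 23.9344°N, 54.8827°E:
3: 40.5945 km
4: 66.4405 km
5: 3.7886 km
6: 45.5397 km
7: 27.7713 km
8: 52.7366 km
9: 51.7116 km
10: 47.4489 km
11: 65.1502 km
12: 71.3896 km
Minimum: 5 at 3.7886 km.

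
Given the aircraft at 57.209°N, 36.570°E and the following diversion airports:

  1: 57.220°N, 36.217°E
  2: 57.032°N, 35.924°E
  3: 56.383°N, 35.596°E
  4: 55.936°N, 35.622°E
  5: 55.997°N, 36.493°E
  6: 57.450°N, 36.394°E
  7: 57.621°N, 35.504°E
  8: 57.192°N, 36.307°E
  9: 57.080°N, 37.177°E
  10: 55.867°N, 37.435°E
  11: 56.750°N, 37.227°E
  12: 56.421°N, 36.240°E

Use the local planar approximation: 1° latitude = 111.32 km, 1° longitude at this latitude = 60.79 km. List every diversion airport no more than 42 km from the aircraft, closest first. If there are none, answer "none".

8, 1, 6, 9

Distances from 57.209°N, 36.570°E:
1: √((0.011·111.32)² + (-0.353·60.79)²) = √(1.49945 + 460.48310) = 21.494 km
2: √((-0.177·111.32)² + (-0.646·60.79)²) = √(388.23343 + 1542.15960) = 43.936 km
3: √((-0.826·111.32)² + (-0.974·60.79)²) = √(8454.86135 + 3505.76015) = 109.365 km
4: √((-1.273·111.32)² + (-0.948·60.79)²) = √(20081.82613 + 3321.09242) = 152.980 km
5: √((-1.212·111.32)² + (-0.077·60.79)²) = √(18203.36323 + 21.91017) = 135.001 km
6: √((0.241·111.32)² + (-0.176·60.79)²) = √(719.74802 + 114.46946) = 28.883 km
7: √((0.412·111.32)² + (-1.066·60.79)²) = √(2103.49182 + 4199.31735) = 79.390 km
8: √((-0.017·111.32)² + (-0.263·60.79)²) = √(3.58133 + 255.60879) = 16.099 km
9: √((-0.129·111.32)² + (0.607·60.79)²) = √(206.21764 + 1361.57531) = 39.595 km
10: √((-1.342·111.32)² + (0.865·60.79)²) = √(22317.80235 + 2765.00870) = 158.376 km
11: √((-0.459·111.32)² + (0.657·60.79)²) = √(2610.78895 + 1595.12612) = 64.853 km
12: √((-0.788·111.32)² + (-0.330·60.79)²) = √(7694.82647 + 402.43168) = 89.985 km
Threshold 42 km: 8 (16.099 km), 1 (21.494 km), 6 (28.883 km), 9 (39.595 km) are within range.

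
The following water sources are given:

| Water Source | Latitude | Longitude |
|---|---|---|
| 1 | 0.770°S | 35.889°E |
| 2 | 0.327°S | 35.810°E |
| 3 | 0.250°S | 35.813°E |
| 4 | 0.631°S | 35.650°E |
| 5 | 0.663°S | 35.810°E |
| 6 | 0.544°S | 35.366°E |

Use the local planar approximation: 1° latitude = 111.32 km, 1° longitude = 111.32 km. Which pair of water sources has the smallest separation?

Pairwise distances:
1–2: 50.093 km
1–3: 58.501 km
1–4: 30.778 km
1–5: 14.806 km
1–6: 63.424 km
2–3: 8.578 km
2–4: 38.242 km
2–5: 37.404 km
2–6: 55.013 km
3–4: 46.131 km
3–5: 45.976 km
3–6: 59.558 km
4–5: 18.164 km
4–6: 33.065 km
5–6: 51.171 km
Closest pair: 2–3 at 8.578 km.

2 and 3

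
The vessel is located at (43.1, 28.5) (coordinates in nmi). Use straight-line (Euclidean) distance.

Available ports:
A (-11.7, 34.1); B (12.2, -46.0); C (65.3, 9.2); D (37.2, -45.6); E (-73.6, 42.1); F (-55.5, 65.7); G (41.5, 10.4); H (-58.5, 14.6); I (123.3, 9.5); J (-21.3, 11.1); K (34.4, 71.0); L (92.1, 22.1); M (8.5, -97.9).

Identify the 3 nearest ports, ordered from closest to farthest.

Distances from (43.1, 28.5):
A: √((-54.8)² + (5.6)²) = √(3003.040 + 31.360) = 55.1 nmi
B: √((-30.9)² + (-74.5)²) = √(954.810 + 5550.250) = 80.7 nmi
C: √((22.2)² + (-19.3)²) = √(492.840 + 372.490) = 29.4 nmi
D: √((-5.9)² + (-74.1)²) = √(34.810 + 5490.810) = 74.3 nmi
E: √((-116.7)² + (13.6)²) = √(13618.890 + 184.960) = 117.5 nmi
F: √((-98.6)² + (37.2)²) = √(9721.960 + 1383.840) = 105.4 nmi
G: √((-1.6)² + (-18.1)²) = √(2.560 + 327.610) = 18.2 nmi
H: √((-101.6)² + (-13.9)²) = √(10322.560 + 193.210) = 102.5 nmi
I: √((80.2)² + (-19.0)²) = √(6432.040 + 361.000) = 82.4 nmi
J: √((-64.4)² + (-17.4)²) = √(4147.360 + 302.760) = 66.7 nmi
K: √((-8.7)² + (42.5)²) = √(75.690 + 1806.250) = 43.4 nmi
L: √((49.0)² + (-6.4)²) = √(2401.000 + 40.960) = 49.4 nmi
M: √((-34.6)² + (-126.4)²) = √(1197.160 + 15976.960) = 131.1 nmi
Sorted: G (18.2 nmi) < C (29.4 nmi) < K (43.4 nmi) < L (49.4 nmi) < A (55.1 nmi) < …

G, C, K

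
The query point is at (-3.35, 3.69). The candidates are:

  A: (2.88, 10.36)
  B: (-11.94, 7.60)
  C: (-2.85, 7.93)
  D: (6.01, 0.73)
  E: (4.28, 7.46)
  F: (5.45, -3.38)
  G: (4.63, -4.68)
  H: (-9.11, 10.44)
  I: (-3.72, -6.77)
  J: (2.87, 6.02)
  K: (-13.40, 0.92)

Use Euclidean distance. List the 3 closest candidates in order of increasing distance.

Distances from (-3.35, 3.69):
A: 9.13
B: 9.44
C: 4.27
D: 9.82
E: 8.51
F: 11.29
G: 11.56
H: 8.87
I: 10.47
J: 6.64
K: 10.42
Sorted: C (4.27) < J (6.64) < E (8.51) < H (8.87) < A (9.13) < …

C, J, E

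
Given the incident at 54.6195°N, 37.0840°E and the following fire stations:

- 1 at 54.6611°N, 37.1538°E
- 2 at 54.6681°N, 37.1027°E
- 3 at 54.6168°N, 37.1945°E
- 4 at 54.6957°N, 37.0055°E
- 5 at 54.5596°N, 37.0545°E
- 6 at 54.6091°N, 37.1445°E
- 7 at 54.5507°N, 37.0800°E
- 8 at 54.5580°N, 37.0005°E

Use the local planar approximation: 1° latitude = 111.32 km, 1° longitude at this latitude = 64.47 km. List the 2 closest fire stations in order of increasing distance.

6, 2

Distances from 54.6195°N, 37.0840°E:
1: √((0.0416·111.32)² + (0.0698·64.47)²) = √(21.445346 + 20.250054) = 6.4572 km
2: √((0.0486·111.32)² + (0.0187·64.47)²) = √(29.269745 + 1.453445) = 5.5429 km
3: √((-0.0027·111.32)² + (0.1105·64.47)²) = √(0.090339 + 50.750450) = 7.1303 km
4: √((0.0762·111.32)² + (-0.0785·64.47)²) = √(71.954231 + 25.612658) = 9.8776 km
5: √((-0.0599·111.32)² + (-0.0295·64.47)²) = √(44.463131 + 3.617090) = 6.9340 km
6: √((-0.0104·111.32)² + (0.0605·64.47)²) = √(1.340334 + 15.213393) = 4.0686 km
7: √((-0.0688·111.32)² + (-0.0040·64.47)²) = √(58.657463 + 0.066502) = 7.6632 km
8: √((-0.0615·111.32)² + (-0.0835·64.47)²) = √(46.870181 + 28.979327) = 8.7092 km
Sorted: 6 (4.0686 km) < 2 (5.5429 km) < 1 (6.4572 km) < 5 (6.9340 km) < …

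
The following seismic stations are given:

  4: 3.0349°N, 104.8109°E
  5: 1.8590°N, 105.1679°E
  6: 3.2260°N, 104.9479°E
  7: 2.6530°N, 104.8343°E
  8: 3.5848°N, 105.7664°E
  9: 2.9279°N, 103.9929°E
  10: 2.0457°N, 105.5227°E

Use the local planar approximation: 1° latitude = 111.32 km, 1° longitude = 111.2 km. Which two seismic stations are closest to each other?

4 and 6

Pairwise distances:
4–6: 26.1656 km
4–7: 42.5927 km
5–10: 44.5932 km
6–7: 65.0252 km
4–9: 91.7382 km
5–7: 95.8571 km
7–9: 98.4410 km
6–8: 99.3955 km
7–10: 102.1288 km
6–9: 111.2601 km
4–8: 122.6241 km
4–10: 135.6134 km
4–5: 136.7885 km
6–10: 146.1132 km
7–8: 146.6380 km
5–6: 154.1283 km
8–10: 173.4625 km
5–9: 176.7219 km
9–10: 196.4261 km
5–8: 203.3173 km
8–9: 210.3342 km
Closest pair: 4–6 at 26.1656 km.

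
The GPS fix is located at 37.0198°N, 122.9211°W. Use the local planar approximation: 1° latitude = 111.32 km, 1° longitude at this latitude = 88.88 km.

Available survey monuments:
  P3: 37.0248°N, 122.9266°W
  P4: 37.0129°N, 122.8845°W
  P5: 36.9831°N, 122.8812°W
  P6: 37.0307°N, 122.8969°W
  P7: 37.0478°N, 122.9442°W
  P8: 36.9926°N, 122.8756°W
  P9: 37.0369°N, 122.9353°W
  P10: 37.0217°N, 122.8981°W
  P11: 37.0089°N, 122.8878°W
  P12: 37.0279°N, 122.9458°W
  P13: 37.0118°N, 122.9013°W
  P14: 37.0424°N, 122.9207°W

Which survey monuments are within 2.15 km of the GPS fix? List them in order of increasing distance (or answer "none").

P3, P13, P10

Distances from 37.0198°N, 122.9211°W:
P3: √((0.0050·111.32)² + (-0.0055·88.88)²) = √(0.309804 + 0.238965) = 0.7408 km
P4: √((-0.0069·111.32)² + (0.0366·88.88)²) = √(0.589990 + 10.582061) = 3.3425 km
P5: √((-0.0367·111.32)² + (0.0399·88.88)²) = √(16.690853 + 12.576329) = 5.4099 km
P6: √((0.0109·111.32)² + (0.0242·88.88)²) = √(1.472310 + 4.626354) = 2.4695 km
P7: √((0.0280·111.32)² + (-0.0231·88.88)²) = √(9.715440 + 4.215335) = 3.7324 km
P8: √((-0.0272·111.32)² + (0.0455·88.88)²) = √(9.168203 + 16.354260) = 5.0520 km
P9: √((0.0171·111.32)² + (-0.0142·88.88)²) = √(3.623586 + 1.592886) = 2.2840 km
P10: √((0.0019·111.32)² + (0.0230·88.88)²) = √(0.044736 + 4.178917) = 2.0552 km
P11: √((-0.0109·111.32)² + (0.0333·88.88)²) = √(1.472310 + 8.759848) = 3.1988 km
P12: √((0.0081·111.32)² + (-0.0247·88.88)²) = √(0.813048 + 4.819500) = 2.3733 km
P13: √((-0.0080·111.32)² + (0.0198·88.88)²) = √(0.793097 + 3.096981) = 1.9723 km
P14: √((0.0226·111.32)² + (0.0004·88.88)²) = √(6.329411 + 0.001264) = 2.5161 km
Threshold 2.15 km: P3 (0.7408 km), P13 (1.9723 km), P10 (2.0552 km) are within range.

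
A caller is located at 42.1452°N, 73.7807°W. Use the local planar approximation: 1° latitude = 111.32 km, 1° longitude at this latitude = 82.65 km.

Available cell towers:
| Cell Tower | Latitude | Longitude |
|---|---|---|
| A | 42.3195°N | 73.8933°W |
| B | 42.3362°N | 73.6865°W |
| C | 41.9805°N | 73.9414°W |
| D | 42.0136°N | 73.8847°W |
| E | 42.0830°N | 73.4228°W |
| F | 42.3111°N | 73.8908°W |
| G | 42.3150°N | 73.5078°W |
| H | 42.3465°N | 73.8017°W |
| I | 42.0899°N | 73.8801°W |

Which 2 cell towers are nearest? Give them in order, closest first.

Distances from 42.1452°N, 73.7807°W:
A: √((0.1743·111.32)² + (-0.1126·82.65)²) = √(376.479358 + 86.608895) = 21.5195 km
B: √((0.1910·111.32)² + (0.0942·82.65)²) = √(452.077747 + 60.616034) = 22.6427 km
C: √((-0.1647·111.32)² + (-0.1607·82.65)²) = √(336.150370 + 176.407672) = 22.6397 km
D: √((-0.1316·111.32)² + (-0.1040·82.65)²) = √(214.614062 + 73.884339) = 16.9852 km
E: √((-0.0622·111.32)² + (0.3579·82.65)²) = √(47.943216 + 875.002135) = 30.3800 km
F: √((0.1659·111.32)² + (-0.1101·82.65)²) = √(341.066581 + 82.805723) = 20.5882 km
G: √((0.1698·111.32)² + (0.2729·82.65)²) = √(357.290745 + 508.736370) = 29.4283 km
H: √((0.2013·111.32)² + (-0.0210·82.65)²) = √(502.150553 + 3.012481) = 22.4758 km
I: √((-0.0553·111.32)² + (-0.0994·82.65)²) = √(37.896287 + 67.492961) = 10.2659 km
Sorted: I (10.2659 km) < D (16.9852 km) < F (20.5882 km) < A (21.5195 km) < …

I, D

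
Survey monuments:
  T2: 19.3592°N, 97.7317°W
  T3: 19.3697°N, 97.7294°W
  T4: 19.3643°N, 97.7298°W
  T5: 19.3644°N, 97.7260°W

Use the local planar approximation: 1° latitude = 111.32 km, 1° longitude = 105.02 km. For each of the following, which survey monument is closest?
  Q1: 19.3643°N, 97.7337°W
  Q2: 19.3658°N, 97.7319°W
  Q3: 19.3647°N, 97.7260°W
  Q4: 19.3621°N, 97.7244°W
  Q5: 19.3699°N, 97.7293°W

Q1→T4; Q2→T4; Q3→T5; Q4→T5; Q5→T3

Q1 at 19.3643°N, 97.7337°W:
  T2: 0.6053 km
  T3: 0.7519 km
  T4: 0.4096 km
  T5: 0.8087 km
  → nearest: T4 (0.4096 km)
Q2 at 19.3658°N, 97.7319°W:
  T2: 0.7350 km
  T3: 0.5074 km
  T4: 0.2766 km
  T5: 0.6389 km
  → nearest: T4 (0.2766 km)
Q3 at 19.3647°N, 97.7260°W:
  T2: 0.8563 km
  T3: 0.6613 km
  T4: 0.4016 km
  T5: 0.0334 km
  → nearest: T5 (0.0334 km)
Q4 at 19.3621°N, 97.7244°W:
  T2: 0.8318 km
  T3: 0.9957 km
  T4: 0.6177 km
  T5: 0.3063 km
  → nearest: T5 (0.3063 km)
Q5 at 19.3699°N, 97.7293°W:
  T2: 1.2175 km
  T3: 0.0246 km
  T4: 0.6256 km
  T5: 0.7035 km
  → nearest: T3 (0.0246 km)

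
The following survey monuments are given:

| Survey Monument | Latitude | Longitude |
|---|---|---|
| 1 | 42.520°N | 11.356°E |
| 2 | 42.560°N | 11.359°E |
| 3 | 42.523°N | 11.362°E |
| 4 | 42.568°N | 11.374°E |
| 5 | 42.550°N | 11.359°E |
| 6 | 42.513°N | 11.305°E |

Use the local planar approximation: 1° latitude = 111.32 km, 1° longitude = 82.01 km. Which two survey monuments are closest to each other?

Pairwise distances:
1–3: 0.595 km
2–5: 1.113 km
2–4: 1.519 km
4–5: 2.351 km
3–5: 3.016 km
1–5: 3.349 km
2–3: 4.126 km
1–6: 4.254 km
1–2: 4.460 km
3–6: 4.805 km
3–4: 5.105 km
1–4: 5.544 km
5–6: 6.048 km
2–6: 6.855 km
4–6: 8.337 km
Closest pair: 1–3 at 0.595 km.

1 and 3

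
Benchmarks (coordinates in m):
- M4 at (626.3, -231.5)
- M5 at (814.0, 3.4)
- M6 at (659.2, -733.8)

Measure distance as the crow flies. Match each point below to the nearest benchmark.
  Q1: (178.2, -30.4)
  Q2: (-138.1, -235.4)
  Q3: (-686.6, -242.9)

Q1 at (178.2, -30.4):
  M4: √((448.1)² + (-201.1)²) = √(200793.610 + 40441.210) = 491.2 m
  M5: √((635.8)² + (33.8)²) = √(404241.640 + 1142.440) = 636.7 m
  M6: √((481.0)² + (-703.4)²) = √(231361.000 + 494771.560) = 852.1 m
  → nearest: M4 (491.2 m)
Q2 at (-138.1, -235.4):
  M4: √((764.4)² + (3.9)²) = √(584307.360 + 15.210) = 764.4 m
  M5: √((952.1)² + (238.8)²) = √(906494.410 + 57025.440) = 981.6 m
  M6: √((797.3)² + (-498.4)²) = √(635687.290 + 248402.560) = 940.3 m
  → nearest: M4 (764.4 m)
Q3 at (-686.6, -242.9):
  M4: √((1312.9)² + (11.4)²) = √(1723706.410 + 129.960) = 1312.9 m
  M5: √((1500.6)² + (246.3)²) = √(2251800.360 + 60663.690) = 1520.7 m
  M6: √((1345.8)² + (-490.9)²) = √(1811177.640 + 240982.810) = 1432.5 m
  → nearest: M4 (1312.9 m)

Q1→M4; Q2→M4; Q3→M4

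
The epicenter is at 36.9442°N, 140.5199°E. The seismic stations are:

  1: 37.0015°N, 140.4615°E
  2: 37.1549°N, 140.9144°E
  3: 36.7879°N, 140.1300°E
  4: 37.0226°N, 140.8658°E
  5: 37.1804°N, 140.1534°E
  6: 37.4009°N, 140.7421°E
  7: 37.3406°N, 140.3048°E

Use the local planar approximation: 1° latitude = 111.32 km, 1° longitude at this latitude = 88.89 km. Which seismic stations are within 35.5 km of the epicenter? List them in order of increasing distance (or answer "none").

1, 4

Distances from 36.9442°N, 140.5199°E:
1: √((0.0573·111.32)² + (-0.0584·88.89)²) = √(40.686997 + 26.948308) = 8.2241 km
2: √((0.2107·111.32)² + (0.3945·88.89)²) = √(550.142842 + 1229.701853) = 42.1882 km
3: √((-0.1563·111.32)² + (-0.3899·88.89)²) = √(302.736197 + 1201.191590) = 38.7805 km
4: √((0.0784·111.32)² + (0.3459·88.89)²) = √(76.169047 + 945.381145) = 31.9617 km
5: √((0.2362·111.32)² + (-0.3665·88.89)²) = √(691.363077 + 1061.338138) = 41.8653 km
6: √((0.4567·111.32)² + (0.2222·88.89)²) = √(2584.689738 + 390.116143) = 54.5418 km
7: √((0.3964·111.32)² + (-0.2151·88.89)²) = √(1947.214016 + 365.583539) = 48.0916 km
Threshold 35.5 km: 1 (8.2241 km), 4 (31.9617 km) are within range.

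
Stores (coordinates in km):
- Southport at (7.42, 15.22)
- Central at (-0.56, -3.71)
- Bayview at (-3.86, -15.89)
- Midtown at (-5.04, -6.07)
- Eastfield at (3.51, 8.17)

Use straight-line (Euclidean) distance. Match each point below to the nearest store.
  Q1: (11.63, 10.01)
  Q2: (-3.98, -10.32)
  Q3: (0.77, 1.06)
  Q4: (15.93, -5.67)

Q1→Southport; Q2→Midtown; Q3→Central; Q4→Central

Q1 at (11.63, 10.01):
  Southport: √((-4.21)² + (5.21)²) = √(17.7241 + 27.1441) = 6.70 km
  Central: √((-12.19)² + (-13.72)²) = √(148.5961 + 188.2384) = 18.35 km
  Bayview: √((-15.49)² + (-25.90)²) = √(239.9401 + 670.8100) = 30.18 km
  Midtown: √((-16.67)² + (-16.08)²) = √(277.8889 + 258.5664) = 23.16 km
  Eastfield: √((-8.12)² + (-1.84)²) = √(65.9344 + 3.3856) = 8.33 km
  → nearest: Southport (6.70 km)
Q2 at (-3.98, -10.32):
  Southport: √((11.40)² + (25.54)²) = √(129.9600 + 652.2916) = 27.97 km
  Central: √((3.42)² + (6.61)²) = √(11.6964 + 43.6921) = 7.44 km
  Bayview: √((0.12)² + (-5.57)²) = √(0.0144 + 31.0249) = 5.57 km
  Midtown: √((-1.06)² + (4.25)²) = √(1.1236 + 18.0625) = 4.38 km
  Eastfield: √((7.49)² + (18.49)²) = √(56.1001 + 341.8801) = 19.95 km
  → nearest: Midtown (4.38 km)
Q3 at (0.77, 1.06):
  Southport: √((6.65)² + (14.16)²) = √(44.2225 + 200.5056) = 15.64 km
  Central: √((-1.33)² + (-4.77)²) = √(1.7689 + 22.7529) = 4.95 km
  Bayview: √((-4.63)² + (-16.95)²) = √(21.4369 + 287.3025) = 17.57 km
  Midtown: √((-5.81)² + (-7.13)²) = √(33.7561 + 50.8369) = 9.20 km
  Eastfield: √((2.74)² + (7.11)²) = √(7.5076 + 50.5521) = 7.62 km
  → nearest: Central (4.95 km)
Q4 at (15.93, -5.67):
  Southport: √((-8.51)² + (20.89)²) = √(72.4201 + 436.3921) = 22.56 km
  Central: √((-16.49)² + (1.96)²) = √(271.9201 + 3.8416) = 16.61 km
  Bayview: √((-19.79)² + (-10.22)²) = √(391.6441 + 104.4484) = 22.27 km
  Midtown: √((-20.97)² + (-0.40)²) = √(439.7409 + 0.1600) = 20.97 km
  Eastfield: √((-12.42)² + (13.84)²) = √(154.2564 + 191.5456) = 18.60 km
  → nearest: Central (16.61 km)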